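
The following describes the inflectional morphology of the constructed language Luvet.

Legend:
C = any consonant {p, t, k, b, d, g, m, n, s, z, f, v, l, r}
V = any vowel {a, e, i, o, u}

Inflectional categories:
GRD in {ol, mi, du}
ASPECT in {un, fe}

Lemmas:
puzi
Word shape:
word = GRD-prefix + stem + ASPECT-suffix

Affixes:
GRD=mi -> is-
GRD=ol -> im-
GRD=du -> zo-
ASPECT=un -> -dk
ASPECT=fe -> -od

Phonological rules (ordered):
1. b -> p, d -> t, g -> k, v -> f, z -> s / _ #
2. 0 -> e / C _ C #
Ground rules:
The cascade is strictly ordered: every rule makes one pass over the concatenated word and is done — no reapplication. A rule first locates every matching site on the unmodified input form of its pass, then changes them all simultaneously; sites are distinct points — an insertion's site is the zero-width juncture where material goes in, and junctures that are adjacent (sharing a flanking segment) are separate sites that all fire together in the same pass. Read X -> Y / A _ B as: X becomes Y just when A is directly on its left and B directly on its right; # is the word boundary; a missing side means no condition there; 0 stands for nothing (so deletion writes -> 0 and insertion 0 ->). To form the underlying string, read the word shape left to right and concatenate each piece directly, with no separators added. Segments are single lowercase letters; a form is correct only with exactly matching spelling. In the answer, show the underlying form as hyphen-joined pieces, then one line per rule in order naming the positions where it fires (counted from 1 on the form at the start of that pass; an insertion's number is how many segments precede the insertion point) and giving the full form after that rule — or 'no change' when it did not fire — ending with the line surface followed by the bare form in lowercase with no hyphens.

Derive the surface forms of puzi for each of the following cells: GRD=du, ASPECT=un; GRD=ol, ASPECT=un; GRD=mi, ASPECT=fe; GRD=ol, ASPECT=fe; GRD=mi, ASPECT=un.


cell GRD=du, ASPECT=un:
underlying: zo-puzi-dk
1. b -> p, d -> t, g -> k, v -> f, z -> s / _ #: no change
2. 0 -> e / C _ C #: inserts after position(s) 7: zopuzidek
surface: zopuzidek

cell GRD=ol, ASPECT=un:
underlying: im-puzi-dk
1. b -> p, d -> t, g -> k, v -> f, z -> s / _ #: no change
2. 0 -> e / C _ C #: inserts after position(s) 7: impuzidek
surface: impuzidek

cell GRD=mi, ASPECT=fe:
underlying: is-puzi-od
1. b -> p, d -> t, g -> k, v -> f, z -> s / _ #: fires at position(s) 8: ispuziot
2. 0 -> e / C _ C #: no change
surface: ispuziot

cell GRD=ol, ASPECT=fe:
underlying: im-puzi-od
1. b -> p, d -> t, g -> k, v -> f, z -> s / _ #: fires at position(s) 8: impuziot
2. 0 -> e / C _ C #: no change
surface: impuziot

cell GRD=mi, ASPECT=un:
underlying: is-puzi-dk
1. b -> p, d -> t, g -> k, v -> f, z -> s / _ #: no change
2. 0 -> e / C _ C #: inserts after position(s) 7: ispuzidek
surface: ispuzidek


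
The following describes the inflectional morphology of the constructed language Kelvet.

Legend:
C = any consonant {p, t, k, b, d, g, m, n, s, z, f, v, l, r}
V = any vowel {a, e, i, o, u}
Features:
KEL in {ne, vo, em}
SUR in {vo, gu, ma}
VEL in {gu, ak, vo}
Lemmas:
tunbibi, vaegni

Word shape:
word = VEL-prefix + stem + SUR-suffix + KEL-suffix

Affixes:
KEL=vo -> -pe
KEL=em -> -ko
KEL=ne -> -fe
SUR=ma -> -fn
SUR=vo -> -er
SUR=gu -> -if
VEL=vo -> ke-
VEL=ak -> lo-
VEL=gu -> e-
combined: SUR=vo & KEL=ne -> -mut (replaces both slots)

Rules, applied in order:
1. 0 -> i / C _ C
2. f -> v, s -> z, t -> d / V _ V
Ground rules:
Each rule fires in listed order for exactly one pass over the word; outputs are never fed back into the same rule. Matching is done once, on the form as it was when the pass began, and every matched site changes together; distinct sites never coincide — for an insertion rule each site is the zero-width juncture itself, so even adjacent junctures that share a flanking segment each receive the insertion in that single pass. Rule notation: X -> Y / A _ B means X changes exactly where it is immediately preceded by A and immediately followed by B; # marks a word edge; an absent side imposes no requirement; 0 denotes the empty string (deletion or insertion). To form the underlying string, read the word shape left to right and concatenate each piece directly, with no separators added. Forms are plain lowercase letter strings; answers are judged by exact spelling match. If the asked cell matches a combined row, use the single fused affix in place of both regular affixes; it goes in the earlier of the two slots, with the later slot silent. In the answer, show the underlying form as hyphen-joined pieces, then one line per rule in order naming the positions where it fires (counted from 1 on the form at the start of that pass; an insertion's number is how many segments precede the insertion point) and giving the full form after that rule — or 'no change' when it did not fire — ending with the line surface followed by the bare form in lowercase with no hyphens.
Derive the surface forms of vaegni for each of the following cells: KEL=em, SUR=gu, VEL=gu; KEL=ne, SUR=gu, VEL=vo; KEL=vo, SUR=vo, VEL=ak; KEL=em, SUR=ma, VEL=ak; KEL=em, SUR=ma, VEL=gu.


cell KEL=em, SUR=gu, VEL=gu:
underlying: e-vaegni-if-ko
1. 0 -> i / C _ C: inserts after position(s) 5, 9: evaeginiifiko
2. f -> v, s -> z, t -> d / V _ V: fires at position(s) 10: evaeginiiviko
surface: evaeginiiviko

cell KEL=ne, SUR=gu, VEL=vo:
underlying: ke-vaegni-if-fe
1. 0 -> i / C _ C: inserts after position(s) 6, 10: kevaeginiifife
2. f -> v, s -> z, t -> d / V _ V: fires at position(s) 11, 13: kevaeginiivive
surface: kevaeginiivive

cell KEL=vo, SUR=vo, VEL=ak:
underlying: lo-vaegni-er-pe
1. 0 -> i / C _ C: inserts after position(s) 6, 10: lovaeginieripe
2. f -> v, s -> z, t -> d / V _ V: no change
surface: lovaeginieripe

cell KEL=em, SUR=ma, VEL=ak:
underlying: lo-vaegni-fn-ko
1. 0 -> i / C _ C: inserts after position(s) 6, 9, 10: lovaeginifiniko
2. f -> v, s -> z, t -> d / V _ V: fires at position(s) 10: lovaeginiviniko
surface: lovaeginiviniko

cell KEL=em, SUR=ma, VEL=gu:
underlying: e-vaegni-fn-ko
1. 0 -> i / C _ C: inserts after position(s) 5, 8, 9: evaeginifiniko
2. f -> v, s -> z, t -> d / V _ V: fires at position(s) 9: evaeginiviniko
surface: evaeginiviniko


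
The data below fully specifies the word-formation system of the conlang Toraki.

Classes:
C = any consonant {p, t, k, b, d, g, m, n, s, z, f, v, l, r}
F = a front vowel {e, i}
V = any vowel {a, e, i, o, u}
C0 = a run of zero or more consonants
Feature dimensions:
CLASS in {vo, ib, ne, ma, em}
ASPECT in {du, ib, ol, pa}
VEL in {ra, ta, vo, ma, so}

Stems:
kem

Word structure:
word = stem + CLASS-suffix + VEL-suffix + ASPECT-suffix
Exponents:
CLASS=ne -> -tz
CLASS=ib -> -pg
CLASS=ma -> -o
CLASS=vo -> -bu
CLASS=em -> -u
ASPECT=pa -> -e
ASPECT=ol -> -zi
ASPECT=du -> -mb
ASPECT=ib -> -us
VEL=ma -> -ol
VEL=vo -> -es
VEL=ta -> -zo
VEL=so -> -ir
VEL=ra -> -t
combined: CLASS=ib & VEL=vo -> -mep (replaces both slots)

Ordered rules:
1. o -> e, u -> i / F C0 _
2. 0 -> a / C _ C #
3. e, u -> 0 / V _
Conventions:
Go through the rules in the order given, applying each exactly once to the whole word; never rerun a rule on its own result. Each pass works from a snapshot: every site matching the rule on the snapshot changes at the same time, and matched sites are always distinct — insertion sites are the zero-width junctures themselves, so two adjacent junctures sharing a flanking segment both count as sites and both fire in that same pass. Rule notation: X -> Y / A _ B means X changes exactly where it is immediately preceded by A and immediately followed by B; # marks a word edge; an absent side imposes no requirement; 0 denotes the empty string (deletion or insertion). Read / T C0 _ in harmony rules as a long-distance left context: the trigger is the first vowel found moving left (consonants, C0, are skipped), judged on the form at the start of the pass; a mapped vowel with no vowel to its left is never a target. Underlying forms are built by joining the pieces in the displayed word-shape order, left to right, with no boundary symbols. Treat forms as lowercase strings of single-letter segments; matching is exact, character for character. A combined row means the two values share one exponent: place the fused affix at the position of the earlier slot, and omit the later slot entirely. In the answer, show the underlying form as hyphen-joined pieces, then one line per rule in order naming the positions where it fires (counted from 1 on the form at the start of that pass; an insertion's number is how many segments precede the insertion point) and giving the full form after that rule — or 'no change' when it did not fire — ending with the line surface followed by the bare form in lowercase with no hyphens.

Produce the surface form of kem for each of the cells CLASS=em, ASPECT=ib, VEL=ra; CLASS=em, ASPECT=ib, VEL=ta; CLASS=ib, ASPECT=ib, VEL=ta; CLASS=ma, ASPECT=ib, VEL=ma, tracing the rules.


cell CLASS=em, ASPECT=ib, VEL=ra:
underlying: kem-u-t-us
1. o -> e, u -> i / F C0 _: fires at position(s) 4: kemitus
2. 0 -> a / C _ C #: no change
3. e, u -> 0 / V _: no change
surface: kemitus

cell CLASS=em, ASPECT=ib, VEL=ta:
underlying: kem-u-zo-us
1. o -> e, u -> i / F C0 _: fires at position(s) 4: kemizous
2. 0 -> a / C _ C #: no change
3. e, u -> 0 / V _: fires at position(s) 7: kemizos
surface: kemizos

cell CLASS=ib, ASPECT=ib, VEL=ta:
underlying: kem-pg-zo-us
1. o -> e, u -> i / F C0 _: fires at position(s) 7: kempgzeus
2. 0 -> a / C _ C #: no change
3. e, u -> 0 / V _: fires at position(s) 8: kempgzes
surface: kempgzes

cell CLASS=ma, ASPECT=ib, VEL=ma:
underlying: kem-o-ol-us
1. o -> e, u -> i / F C0 _: fires at position(s) 4: kemeolus
2. 0 -> a / C _ C #: no change
3. e, u -> 0 / V _: no change
surface: kemeolus


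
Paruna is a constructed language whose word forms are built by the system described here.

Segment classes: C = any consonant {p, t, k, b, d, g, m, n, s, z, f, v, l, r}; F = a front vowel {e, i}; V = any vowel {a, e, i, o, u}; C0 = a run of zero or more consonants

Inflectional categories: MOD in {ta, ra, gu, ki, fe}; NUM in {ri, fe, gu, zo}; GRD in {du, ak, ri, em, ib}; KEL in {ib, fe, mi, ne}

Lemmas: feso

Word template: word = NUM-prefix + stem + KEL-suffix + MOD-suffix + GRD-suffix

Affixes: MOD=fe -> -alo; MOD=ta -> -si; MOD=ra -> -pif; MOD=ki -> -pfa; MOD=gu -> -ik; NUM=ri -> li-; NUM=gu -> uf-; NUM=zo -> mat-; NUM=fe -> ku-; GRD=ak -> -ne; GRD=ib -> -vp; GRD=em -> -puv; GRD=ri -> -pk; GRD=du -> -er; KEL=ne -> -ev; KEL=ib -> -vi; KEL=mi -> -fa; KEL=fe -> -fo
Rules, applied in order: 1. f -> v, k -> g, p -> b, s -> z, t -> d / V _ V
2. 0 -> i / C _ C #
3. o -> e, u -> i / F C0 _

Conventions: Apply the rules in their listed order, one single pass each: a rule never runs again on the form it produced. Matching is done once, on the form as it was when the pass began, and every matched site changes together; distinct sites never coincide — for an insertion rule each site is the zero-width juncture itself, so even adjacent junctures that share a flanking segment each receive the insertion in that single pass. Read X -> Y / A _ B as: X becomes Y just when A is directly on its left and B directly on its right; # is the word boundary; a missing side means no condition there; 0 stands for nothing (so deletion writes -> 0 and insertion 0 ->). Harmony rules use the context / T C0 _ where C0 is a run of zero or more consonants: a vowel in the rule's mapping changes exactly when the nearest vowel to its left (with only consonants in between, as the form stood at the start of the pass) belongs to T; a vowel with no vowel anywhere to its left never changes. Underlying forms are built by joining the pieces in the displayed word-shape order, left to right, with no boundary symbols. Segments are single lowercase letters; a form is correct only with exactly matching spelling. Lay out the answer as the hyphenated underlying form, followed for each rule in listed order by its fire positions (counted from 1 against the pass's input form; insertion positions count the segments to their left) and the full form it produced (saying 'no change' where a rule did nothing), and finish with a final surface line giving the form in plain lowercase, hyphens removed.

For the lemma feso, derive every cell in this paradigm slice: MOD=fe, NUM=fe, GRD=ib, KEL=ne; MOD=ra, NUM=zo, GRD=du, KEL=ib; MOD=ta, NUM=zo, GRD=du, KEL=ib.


cell MOD=fe, NUM=fe, GRD=ib, KEL=ne:
underlying: ku-feso-ev-alo-vp
1. f -> v, k -> g, p -> b, s -> z, t -> d / V _ V: fires at position(s) 3, 5: kuvezoevalovp
2. 0 -> i / C _ C #: inserts after position(s) 12: kuvezoevalovip
3. o -> e, u -> i / F C0 _: fires at position(s) 6: kuvezeevalovip
surface: kuvezeevalovip

cell MOD=ra, NUM=zo, GRD=du, KEL=ib:
underlying: mat-feso-vi-pif-er
1. f -> v, k -> g, p -> b, s -> z, t -> d / V _ V: fires at position(s) 6, 10, 12: matfezovibiver
2. 0 -> i / C _ C #: no change
3. o -> e, u -> i / F C0 _: fires at position(s) 7: matfezevibiver
surface: matfezevibiver

cell MOD=ta, NUM=zo, GRD=du, KEL=ib:
underlying: mat-feso-vi-si-er
1. f -> v, k -> g, p -> b, s -> z, t -> d / V _ V: fires at position(s) 6, 10: matfezovizier
2. 0 -> i / C _ C #: no change
3. o -> e, u -> i / F C0 _: fires at position(s) 7: matfezevizier
surface: matfezevizier


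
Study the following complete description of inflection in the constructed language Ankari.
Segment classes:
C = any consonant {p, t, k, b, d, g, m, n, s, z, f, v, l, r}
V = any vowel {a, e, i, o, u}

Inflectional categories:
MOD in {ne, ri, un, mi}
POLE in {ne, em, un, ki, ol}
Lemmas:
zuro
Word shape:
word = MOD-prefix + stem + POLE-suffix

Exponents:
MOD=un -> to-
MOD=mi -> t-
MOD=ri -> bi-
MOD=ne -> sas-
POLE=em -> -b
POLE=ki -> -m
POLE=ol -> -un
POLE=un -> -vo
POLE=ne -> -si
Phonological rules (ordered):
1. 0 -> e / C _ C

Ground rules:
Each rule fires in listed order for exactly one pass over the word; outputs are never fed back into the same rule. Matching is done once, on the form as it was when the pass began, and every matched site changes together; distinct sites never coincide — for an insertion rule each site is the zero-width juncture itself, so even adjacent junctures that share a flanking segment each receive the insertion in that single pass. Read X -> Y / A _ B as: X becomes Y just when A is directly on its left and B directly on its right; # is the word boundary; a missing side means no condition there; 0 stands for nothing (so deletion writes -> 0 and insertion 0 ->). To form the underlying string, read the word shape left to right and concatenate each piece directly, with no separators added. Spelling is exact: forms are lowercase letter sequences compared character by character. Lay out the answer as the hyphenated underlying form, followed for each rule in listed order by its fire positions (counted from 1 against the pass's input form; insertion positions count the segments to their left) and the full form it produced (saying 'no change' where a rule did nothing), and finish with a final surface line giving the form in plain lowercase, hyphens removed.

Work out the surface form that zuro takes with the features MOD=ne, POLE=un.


underlying: sas-zuro-vo
1. 0 -> e / C _ C: inserts after position(s) 3: sasezurovo
surface: sasezurovo


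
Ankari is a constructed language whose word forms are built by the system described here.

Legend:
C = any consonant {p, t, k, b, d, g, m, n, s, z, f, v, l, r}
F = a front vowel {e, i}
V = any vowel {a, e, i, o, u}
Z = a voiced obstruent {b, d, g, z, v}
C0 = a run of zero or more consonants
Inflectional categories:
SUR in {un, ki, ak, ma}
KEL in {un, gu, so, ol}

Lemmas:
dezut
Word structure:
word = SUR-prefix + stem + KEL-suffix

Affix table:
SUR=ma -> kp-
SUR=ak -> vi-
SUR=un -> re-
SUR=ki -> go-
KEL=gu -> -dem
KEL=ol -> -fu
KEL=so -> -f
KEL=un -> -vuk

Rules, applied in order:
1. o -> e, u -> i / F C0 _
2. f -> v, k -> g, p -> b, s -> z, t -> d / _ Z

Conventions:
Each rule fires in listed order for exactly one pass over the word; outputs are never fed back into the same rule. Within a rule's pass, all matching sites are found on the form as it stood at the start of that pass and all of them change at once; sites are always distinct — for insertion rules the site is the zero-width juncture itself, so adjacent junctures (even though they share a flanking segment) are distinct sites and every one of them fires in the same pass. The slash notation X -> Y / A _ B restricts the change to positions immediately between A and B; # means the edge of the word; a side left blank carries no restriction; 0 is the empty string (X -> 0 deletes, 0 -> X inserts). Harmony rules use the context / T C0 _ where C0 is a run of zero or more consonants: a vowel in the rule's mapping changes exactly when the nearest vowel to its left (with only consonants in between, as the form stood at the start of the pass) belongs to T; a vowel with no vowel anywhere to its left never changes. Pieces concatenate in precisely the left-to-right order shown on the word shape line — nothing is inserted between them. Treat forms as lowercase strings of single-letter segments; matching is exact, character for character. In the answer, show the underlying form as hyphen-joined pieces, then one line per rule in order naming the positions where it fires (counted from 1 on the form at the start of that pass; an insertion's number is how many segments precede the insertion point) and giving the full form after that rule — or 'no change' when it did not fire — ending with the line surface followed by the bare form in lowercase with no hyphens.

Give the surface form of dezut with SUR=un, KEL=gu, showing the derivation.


underlying: re-dezut-dem
1. o -> e, u -> i / F C0 _: fires at position(s) 6: redezitdem
2. f -> v, k -> g, p -> b, s -> z, t -> d / _ Z: fires at position(s) 7: redeziddem
surface: redeziddem


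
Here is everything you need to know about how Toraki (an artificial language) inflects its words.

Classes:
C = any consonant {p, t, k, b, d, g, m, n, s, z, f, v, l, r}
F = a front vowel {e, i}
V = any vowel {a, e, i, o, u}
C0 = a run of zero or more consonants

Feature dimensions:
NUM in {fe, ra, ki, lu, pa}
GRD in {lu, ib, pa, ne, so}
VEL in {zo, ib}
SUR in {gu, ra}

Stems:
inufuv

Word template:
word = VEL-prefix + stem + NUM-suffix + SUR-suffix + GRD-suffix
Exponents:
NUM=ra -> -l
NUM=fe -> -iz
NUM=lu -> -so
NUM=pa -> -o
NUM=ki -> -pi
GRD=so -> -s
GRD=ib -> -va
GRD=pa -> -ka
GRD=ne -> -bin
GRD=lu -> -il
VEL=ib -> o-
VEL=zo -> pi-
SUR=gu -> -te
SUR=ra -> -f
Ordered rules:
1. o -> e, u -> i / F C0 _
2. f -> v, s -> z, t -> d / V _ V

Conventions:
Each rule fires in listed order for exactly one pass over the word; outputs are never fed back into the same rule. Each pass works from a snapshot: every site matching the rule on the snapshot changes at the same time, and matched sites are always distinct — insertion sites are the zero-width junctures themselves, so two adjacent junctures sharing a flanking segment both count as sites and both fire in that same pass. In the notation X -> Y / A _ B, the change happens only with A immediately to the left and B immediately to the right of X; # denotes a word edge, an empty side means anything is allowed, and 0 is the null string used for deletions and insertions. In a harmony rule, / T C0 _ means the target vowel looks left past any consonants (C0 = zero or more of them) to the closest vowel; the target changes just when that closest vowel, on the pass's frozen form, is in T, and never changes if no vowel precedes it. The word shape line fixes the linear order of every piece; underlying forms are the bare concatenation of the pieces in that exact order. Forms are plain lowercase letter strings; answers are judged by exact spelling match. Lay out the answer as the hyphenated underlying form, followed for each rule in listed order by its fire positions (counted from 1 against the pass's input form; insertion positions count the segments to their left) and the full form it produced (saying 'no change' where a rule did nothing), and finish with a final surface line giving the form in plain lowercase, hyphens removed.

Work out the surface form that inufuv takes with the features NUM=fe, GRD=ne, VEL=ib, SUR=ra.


underlying: o-inufuv-iz-f-bin
1. o -> e, u -> i / F C0 _: fires at position(s) 4: oinifuvizfbin
2. f -> v, s -> z, t -> d / V _ V: fires at position(s) 5: oinivuvizfbin
surface: oinivuvizfbin


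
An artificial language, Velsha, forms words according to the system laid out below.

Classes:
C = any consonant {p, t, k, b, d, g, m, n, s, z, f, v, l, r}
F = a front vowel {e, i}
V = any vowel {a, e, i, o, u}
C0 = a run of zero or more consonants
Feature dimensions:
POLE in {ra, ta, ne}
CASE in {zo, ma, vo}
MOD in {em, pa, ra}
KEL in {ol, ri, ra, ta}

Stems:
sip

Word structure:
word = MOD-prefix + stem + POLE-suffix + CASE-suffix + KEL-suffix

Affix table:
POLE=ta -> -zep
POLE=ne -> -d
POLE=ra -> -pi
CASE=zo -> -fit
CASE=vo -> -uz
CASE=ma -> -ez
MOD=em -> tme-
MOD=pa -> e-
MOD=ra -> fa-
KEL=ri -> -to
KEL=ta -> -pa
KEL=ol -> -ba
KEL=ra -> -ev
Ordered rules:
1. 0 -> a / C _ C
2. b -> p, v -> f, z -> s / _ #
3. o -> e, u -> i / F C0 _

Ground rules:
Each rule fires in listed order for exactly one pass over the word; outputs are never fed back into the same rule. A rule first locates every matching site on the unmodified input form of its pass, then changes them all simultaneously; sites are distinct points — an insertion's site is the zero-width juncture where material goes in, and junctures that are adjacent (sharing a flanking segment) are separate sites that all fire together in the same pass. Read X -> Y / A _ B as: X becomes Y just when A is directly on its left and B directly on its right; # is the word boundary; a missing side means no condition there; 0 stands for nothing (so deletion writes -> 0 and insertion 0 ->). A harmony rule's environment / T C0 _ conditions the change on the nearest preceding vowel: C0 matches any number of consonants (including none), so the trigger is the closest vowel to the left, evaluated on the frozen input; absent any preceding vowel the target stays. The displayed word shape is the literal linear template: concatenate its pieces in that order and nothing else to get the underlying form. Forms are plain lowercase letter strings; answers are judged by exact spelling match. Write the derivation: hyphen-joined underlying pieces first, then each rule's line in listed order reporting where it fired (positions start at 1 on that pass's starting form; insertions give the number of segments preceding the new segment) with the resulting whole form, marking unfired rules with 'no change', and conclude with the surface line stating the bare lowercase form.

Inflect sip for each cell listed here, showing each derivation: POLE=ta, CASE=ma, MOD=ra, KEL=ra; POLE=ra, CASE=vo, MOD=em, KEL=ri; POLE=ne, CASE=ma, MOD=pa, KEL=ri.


cell POLE=ta, CASE=ma, MOD=ra, KEL=ra:
underlying: fa-sip-zep-ez-ev
1. 0 -> a / C _ C: inserts after position(s) 5: fasipazepezev
2. b -> p, v -> f, z -> s / _ #: fires at position(s) 13: fasipazepezef
3. o -> e, u -> i / F C0 _: no change
surface: fasipazepezef

cell POLE=ra, CASE=vo, MOD=em, KEL=ri:
underlying: tme-sip-pi-uz-to
1. 0 -> a / C _ C: inserts after position(s) 1, 6, 10: tamesipapiuzato
2. b -> p, v -> f, z -> s / _ #: no change
3. o -> e, u -> i / F C0 _: fires at position(s) 11: tamesipapiizato
surface: tamesipapiizato

cell POLE=ne, CASE=ma, MOD=pa, KEL=ri:
underlying: e-sip-d-ez-to
1. 0 -> a / C _ C: inserts after position(s) 4, 7: esipadezato
2. b -> p, v -> f, z -> s / _ #: no change
3. o -> e, u -> i / F C0 _: no change
surface: esipadezato


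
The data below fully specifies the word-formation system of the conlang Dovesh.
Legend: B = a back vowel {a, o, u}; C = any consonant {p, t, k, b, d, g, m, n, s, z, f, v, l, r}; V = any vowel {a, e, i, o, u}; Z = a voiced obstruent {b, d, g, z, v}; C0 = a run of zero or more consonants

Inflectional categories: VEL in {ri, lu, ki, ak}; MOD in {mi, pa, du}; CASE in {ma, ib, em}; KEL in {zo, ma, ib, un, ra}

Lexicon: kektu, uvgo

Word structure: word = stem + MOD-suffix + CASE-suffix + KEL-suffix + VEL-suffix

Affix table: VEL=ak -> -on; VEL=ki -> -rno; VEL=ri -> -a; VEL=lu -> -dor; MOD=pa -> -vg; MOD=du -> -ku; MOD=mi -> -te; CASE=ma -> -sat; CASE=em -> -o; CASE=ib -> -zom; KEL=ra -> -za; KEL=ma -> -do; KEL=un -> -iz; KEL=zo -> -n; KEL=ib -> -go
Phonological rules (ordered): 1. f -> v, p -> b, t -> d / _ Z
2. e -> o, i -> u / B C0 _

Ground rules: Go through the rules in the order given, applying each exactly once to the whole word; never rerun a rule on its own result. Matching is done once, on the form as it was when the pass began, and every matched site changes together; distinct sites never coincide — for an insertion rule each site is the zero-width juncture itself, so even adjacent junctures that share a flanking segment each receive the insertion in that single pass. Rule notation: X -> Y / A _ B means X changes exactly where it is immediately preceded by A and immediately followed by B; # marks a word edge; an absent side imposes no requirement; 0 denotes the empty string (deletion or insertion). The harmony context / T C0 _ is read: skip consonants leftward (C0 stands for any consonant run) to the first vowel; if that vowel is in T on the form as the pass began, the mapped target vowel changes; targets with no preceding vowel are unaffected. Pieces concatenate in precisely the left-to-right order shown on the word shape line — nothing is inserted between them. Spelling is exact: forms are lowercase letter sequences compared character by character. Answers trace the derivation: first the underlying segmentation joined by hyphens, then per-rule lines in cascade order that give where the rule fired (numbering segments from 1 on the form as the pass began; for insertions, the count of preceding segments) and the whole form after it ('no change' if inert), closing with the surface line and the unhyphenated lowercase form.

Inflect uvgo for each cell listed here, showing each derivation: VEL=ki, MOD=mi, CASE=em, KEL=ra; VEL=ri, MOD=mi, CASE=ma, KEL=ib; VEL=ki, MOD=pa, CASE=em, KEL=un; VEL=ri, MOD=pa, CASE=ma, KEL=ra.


cell VEL=ki, MOD=mi, CASE=em, KEL=ra:
underlying: uvgo-te-o-za-rno
1. f -> v, p -> b, t -> d / _ Z: no change
2. e -> o, i -> u / B C0 _: fires at position(s) 6: uvgotoozarno
surface: uvgotoozarno

cell VEL=ri, MOD=mi, CASE=ma, KEL=ib:
underlying: uvgo-te-sat-go-a
1. f -> v, p -> b, t -> d / _ Z: fires at position(s) 9: uvgotesadgoa
2. e -> o, i -> u / B C0 _: fires at position(s) 6: uvgotosadgoa
surface: uvgotosadgoa

cell VEL=ki, MOD=pa, CASE=em, KEL=un:
underlying: uvgo-vg-o-iz-rno
1. f -> v, p -> b, t -> d / _ Z: no change
2. e -> o, i -> u / B C0 _: fires at position(s) 8: uvgovgouzrno
surface: uvgovgouzrno

cell VEL=ri, MOD=pa, CASE=ma, KEL=ra:
underlying: uvgo-vg-sat-za-a
1. f -> v, p -> b, t -> d / _ Z: fires at position(s) 9: uvgovgsadzaa
2. e -> o, i -> u / B C0 _: no change
surface: uvgovgsadzaa


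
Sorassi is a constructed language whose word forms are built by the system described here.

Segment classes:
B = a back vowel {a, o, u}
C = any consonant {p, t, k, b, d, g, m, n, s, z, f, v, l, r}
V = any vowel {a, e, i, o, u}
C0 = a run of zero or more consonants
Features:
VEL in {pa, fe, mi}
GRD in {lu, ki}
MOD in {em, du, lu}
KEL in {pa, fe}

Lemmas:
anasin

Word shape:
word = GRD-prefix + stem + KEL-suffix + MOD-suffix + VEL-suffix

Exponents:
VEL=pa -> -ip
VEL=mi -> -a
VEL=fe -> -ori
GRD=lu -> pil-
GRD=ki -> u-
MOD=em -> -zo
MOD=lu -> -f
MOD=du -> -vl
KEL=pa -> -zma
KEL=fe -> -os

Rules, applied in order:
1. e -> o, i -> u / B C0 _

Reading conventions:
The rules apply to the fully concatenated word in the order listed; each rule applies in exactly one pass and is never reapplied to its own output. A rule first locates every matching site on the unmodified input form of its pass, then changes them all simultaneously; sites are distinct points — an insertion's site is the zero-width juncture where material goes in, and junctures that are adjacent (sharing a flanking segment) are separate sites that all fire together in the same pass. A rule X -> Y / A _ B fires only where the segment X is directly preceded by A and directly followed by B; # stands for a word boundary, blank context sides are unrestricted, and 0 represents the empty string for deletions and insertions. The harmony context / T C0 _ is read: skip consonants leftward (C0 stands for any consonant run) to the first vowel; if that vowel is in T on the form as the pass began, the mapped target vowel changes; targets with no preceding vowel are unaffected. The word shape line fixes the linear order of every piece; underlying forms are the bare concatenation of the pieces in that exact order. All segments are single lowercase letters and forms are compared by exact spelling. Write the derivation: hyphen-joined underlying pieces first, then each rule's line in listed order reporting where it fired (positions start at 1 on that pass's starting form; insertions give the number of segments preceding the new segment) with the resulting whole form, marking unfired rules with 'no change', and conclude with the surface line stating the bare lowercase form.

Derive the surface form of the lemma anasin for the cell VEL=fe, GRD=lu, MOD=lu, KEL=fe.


underlying: pil-anasin-os-f-ori
1. e -> o, i -> u / B C0 _: fires at position(s) 8, 15: pilanasunosforu
surface: pilanasunosforu


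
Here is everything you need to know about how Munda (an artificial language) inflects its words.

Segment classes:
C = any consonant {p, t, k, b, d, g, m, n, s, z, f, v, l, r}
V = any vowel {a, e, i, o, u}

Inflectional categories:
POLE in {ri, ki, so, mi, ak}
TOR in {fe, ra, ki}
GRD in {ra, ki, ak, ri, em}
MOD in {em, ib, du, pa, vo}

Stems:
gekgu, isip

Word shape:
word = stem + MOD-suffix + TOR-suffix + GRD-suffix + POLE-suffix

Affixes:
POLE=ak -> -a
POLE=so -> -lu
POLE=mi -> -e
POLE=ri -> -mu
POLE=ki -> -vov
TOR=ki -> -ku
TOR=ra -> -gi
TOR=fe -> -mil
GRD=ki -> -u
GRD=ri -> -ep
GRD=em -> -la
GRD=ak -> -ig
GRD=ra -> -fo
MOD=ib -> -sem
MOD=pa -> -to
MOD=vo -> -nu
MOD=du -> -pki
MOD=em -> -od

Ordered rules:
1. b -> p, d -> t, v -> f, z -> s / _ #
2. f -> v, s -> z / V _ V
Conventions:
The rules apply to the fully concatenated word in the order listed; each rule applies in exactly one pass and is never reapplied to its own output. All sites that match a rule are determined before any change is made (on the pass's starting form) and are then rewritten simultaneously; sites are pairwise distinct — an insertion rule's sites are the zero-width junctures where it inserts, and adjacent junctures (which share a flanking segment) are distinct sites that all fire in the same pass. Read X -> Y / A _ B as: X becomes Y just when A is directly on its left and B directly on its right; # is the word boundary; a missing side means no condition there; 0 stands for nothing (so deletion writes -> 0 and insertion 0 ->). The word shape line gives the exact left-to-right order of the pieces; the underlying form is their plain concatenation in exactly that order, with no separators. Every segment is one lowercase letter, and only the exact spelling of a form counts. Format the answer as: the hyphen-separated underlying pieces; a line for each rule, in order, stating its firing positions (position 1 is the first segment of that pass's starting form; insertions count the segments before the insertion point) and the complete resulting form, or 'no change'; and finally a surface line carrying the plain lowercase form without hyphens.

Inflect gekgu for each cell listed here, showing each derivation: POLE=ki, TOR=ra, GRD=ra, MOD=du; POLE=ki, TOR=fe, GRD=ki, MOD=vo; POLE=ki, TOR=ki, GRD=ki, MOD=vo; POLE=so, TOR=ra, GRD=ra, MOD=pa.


cell POLE=ki, TOR=ra, GRD=ra, MOD=du:
underlying: gekgu-pki-gi-fo-vov
1. b -> p, d -> t, v -> f, z -> s / _ #: fires at position(s) 15: gekgupkigifovof
2. f -> v, s -> z / V _ V: fires at position(s) 11: gekgupkigivovof
surface: gekgupkigivovof

cell POLE=ki, TOR=fe, GRD=ki, MOD=vo:
underlying: gekgu-nu-mil-u-vov
1. b -> p, d -> t, v -> f, z -> s / _ #: fires at position(s) 14: gekgunumiluvof
2. f -> v, s -> z / V _ V: no change
surface: gekgunumiluvof

cell POLE=ki, TOR=ki, GRD=ki, MOD=vo:
underlying: gekgu-nu-ku-u-vov
1. b -> p, d -> t, v -> f, z -> s / _ #: fires at position(s) 13: gekgunukuuvof
2. f -> v, s -> z / V _ V: no change
surface: gekgunukuuvof

cell POLE=so, TOR=ra, GRD=ra, MOD=pa:
underlying: gekgu-to-gi-fo-lu
1. b -> p, d -> t, v -> f, z -> s / _ #: no change
2. f -> v, s -> z / V _ V: fires at position(s) 10: gekgutogivolu
surface: gekgutogivolu


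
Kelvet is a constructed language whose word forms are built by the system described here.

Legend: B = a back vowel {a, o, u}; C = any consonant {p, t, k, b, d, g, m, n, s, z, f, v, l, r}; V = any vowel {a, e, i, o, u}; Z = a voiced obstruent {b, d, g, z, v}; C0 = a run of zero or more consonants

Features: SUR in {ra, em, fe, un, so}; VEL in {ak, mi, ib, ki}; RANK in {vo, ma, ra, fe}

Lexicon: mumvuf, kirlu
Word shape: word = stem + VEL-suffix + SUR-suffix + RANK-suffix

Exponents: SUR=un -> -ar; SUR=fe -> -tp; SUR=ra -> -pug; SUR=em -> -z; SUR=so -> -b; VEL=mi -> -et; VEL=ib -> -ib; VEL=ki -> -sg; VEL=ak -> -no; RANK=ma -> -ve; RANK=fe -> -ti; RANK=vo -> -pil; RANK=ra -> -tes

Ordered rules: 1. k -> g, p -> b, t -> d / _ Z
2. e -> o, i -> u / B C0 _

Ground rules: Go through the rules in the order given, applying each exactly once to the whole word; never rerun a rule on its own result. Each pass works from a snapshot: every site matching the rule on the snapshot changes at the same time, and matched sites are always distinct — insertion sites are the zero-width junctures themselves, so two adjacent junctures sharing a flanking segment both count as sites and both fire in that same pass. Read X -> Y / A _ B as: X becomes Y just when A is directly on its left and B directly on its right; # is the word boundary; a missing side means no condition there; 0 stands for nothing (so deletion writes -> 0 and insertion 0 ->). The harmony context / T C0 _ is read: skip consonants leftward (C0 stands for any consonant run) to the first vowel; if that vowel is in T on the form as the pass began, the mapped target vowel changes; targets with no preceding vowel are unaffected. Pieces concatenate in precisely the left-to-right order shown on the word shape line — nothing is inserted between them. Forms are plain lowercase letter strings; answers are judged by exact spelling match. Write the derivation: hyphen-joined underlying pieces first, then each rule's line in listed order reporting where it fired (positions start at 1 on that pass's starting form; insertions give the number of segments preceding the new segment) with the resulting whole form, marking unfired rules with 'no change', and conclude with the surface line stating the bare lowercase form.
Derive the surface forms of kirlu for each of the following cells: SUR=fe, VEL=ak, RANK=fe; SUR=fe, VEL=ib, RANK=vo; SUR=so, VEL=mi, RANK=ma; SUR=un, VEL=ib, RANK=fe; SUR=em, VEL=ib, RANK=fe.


cell SUR=fe, VEL=ak, RANK=fe:
underlying: kirlu-no-tp-ti
1. k -> g, p -> b, t -> d / _ Z: no change
2. e -> o, i -> u / B C0 _: fires at position(s) 11: kirlunotptu
surface: kirlunotptu

cell SUR=fe, VEL=ib, RANK=vo:
underlying: kirlu-ib-tp-pil
1. k -> g, p -> b, t -> d / _ Z: no change
2. e -> o, i -> u / B C0 _: fires at position(s) 6: kirluubtppil
surface: kirluubtppil

cell SUR=so, VEL=mi, RANK=ma:
underlying: kirlu-et-b-ve
1. k -> g, p -> b, t -> d / _ Z: fires at position(s) 7: kirluedbve
2. e -> o, i -> u / B C0 _: fires at position(s) 6: kirluodbve
surface: kirluodbve

cell SUR=un, VEL=ib, RANK=fe:
underlying: kirlu-ib-ar-ti
1. k -> g, p -> b, t -> d / _ Z: no change
2. e -> o, i -> u / B C0 _: fires at position(s) 6, 11: kirluubartu
surface: kirluubartu

cell SUR=em, VEL=ib, RANK=fe:
underlying: kirlu-ib-z-ti
1. k -> g, p -> b, t -> d / _ Z: no change
2. e -> o, i -> u / B C0 _: fires at position(s) 6: kirluubzti
surface: kirluubzti


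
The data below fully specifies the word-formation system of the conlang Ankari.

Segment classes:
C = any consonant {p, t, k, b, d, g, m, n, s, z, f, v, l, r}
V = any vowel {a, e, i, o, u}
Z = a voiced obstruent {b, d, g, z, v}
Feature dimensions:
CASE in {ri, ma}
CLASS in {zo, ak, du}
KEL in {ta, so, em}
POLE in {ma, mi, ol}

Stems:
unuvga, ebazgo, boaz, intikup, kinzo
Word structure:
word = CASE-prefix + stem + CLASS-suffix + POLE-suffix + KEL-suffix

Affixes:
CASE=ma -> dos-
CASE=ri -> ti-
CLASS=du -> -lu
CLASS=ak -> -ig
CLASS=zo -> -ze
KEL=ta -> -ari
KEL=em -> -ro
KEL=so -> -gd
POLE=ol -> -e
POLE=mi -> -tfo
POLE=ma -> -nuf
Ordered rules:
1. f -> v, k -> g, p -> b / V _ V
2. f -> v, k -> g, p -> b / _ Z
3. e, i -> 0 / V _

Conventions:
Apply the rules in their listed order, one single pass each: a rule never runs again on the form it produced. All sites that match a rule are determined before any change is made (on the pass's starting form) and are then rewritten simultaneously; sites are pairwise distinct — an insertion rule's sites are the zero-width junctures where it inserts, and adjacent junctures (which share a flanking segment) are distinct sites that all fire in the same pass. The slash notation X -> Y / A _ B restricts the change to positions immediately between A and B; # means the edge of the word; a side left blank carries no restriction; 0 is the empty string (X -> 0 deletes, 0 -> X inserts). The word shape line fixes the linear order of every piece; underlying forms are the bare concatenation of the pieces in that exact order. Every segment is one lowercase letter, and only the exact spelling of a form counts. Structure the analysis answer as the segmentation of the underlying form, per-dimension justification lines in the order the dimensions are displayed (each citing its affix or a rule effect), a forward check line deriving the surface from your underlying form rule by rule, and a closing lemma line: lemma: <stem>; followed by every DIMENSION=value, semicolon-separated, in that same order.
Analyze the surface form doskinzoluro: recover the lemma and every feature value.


underlying: dos-kinzo-lu-e-ro
CASE=ma - signalled by the affix dos-
CLASS=du - signalled by the affix -lu
KEL=em - signalled by the affix -ro
POLE=ol - signalled by the affix -e
check: doskinzoluero -> doskinzoluero -> doskinzoluero -> doskinzoluro
lemma: kinzo; CASE=ma; CLASS=du; KEL=em; POLE=ol


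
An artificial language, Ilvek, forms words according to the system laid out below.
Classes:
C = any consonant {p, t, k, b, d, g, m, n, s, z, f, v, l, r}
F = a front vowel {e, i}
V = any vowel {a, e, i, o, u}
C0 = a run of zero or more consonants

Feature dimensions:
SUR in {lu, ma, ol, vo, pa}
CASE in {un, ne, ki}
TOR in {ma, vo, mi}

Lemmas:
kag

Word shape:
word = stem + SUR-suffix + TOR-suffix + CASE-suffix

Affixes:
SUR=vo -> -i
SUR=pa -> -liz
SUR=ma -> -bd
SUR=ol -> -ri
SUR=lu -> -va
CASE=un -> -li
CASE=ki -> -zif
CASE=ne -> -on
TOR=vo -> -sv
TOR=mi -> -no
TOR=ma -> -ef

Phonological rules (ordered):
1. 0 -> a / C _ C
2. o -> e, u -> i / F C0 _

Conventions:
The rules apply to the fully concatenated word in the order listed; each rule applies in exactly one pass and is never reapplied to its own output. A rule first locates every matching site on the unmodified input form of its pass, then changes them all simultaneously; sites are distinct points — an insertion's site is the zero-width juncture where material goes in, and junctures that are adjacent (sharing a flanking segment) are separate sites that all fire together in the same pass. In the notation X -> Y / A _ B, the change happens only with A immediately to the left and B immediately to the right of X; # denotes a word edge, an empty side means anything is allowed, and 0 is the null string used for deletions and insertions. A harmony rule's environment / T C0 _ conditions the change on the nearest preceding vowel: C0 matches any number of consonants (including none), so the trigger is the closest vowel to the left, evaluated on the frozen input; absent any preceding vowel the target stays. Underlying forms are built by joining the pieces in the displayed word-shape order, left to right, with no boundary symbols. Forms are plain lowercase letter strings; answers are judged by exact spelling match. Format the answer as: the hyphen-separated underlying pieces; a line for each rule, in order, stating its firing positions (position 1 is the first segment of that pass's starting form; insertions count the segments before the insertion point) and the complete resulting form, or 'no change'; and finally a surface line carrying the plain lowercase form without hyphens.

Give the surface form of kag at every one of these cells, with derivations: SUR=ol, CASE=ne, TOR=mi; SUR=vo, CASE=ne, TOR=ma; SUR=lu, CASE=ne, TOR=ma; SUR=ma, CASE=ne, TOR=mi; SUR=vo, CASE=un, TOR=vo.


cell SUR=ol, CASE=ne, TOR=mi:
underlying: kag-ri-no-on
1. 0 -> a / C _ C: inserts after position(s) 3: kagarinoon
2. o -> e, u -> i / F C0 _: fires at position(s) 8: kagarineon
surface: kagarineon

cell SUR=vo, CASE=ne, TOR=ma:
underlying: kag-i-ef-on
1. 0 -> a / C _ C: no change
2. o -> e, u -> i / F C0 _: fires at position(s) 7: kagiefen
surface: kagiefen

cell SUR=lu, CASE=ne, TOR=ma:
underlying: kag-va-ef-on
1. 0 -> a / C _ C: inserts after position(s) 3: kagavaefon
2. o -> e, u -> i / F C0 _: fires at position(s) 9: kagavaefen
surface: kagavaefen

cell SUR=ma, CASE=ne, TOR=mi:
underlying: kag-bd-no-on
1. 0 -> a / C _ C: inserts after position(s) 3, 4, 5: kagabadanoon
2. o -> e, u -> i / F C0 _: no change
surface: kagabadanoon

cell SUR=vo, CASE=un, TOR=vo:
underlying: kag-i-sv-li
1. 0 -> a / C _ C: inserts after position(s) 5, 6: kagisavali
2. o -> e, u -> i / F C0 _: no change
surface: kagisavali
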